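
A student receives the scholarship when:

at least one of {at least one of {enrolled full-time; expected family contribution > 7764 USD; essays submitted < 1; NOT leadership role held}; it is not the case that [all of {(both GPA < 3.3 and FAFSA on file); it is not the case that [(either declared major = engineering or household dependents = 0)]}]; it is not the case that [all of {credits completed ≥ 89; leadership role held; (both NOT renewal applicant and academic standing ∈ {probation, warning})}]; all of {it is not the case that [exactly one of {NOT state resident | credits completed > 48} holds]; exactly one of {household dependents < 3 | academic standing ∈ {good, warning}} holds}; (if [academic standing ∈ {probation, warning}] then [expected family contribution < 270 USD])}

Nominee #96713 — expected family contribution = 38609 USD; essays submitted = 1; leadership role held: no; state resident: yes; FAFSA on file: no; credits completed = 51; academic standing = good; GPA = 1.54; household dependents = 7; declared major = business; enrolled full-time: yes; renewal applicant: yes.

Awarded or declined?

Atomic conditions:
  enrolled full-time: yes → true
  expected family contribution > 7764 USD: 38609 > 7764 is true
  essays submitted < 1: 1 < 1 is false
  NOT leadership role held: no → true
  GPA < 3.3: 1.54 < 3.3 is true
  FAFSA on file: no → false
  declared major = engineering: business == engineering is false
  household dependents = 0: 7 == 0 is false
  credits completed ≥ 89: 51 ≥ 89 is false
  leadership role held: no → false
  NOT renewal applicant: yes → false
  academic standing ∈ {probation, warning}: good is not in the set → false
  NOT state resident: yes → false
  credits completed > 48: 51 > 48 is true
  household dependents < 3: 7 < 3 is false
  academic standing ∈ {good, warning}: good is in the set → true
  expected family contribution < 270 USD: 38609 < 270 is false
Combine:
[1] true OR true OR false OR true = true
[2.1.1] true AND false = false
[2.1.2.1] false OR false = false
[2.1.2] NOT false = true
[2.1] false AND true = false
[2] NOT false = true
[3.1.3] false AND false = false
[3.1] false AND false AND false = false
[3] NOT false = true
[4.1.1] exactly-one(false, true) = true
[4.1] NOT true = false
[4.2] exactly-one(false, true) = true
[4] false AND true = false
[5] false → false (antecedent false ⇒ implication holds) = true
[root] true OR true OR true OR false OR true = true
Overall: true → awarded

Awarded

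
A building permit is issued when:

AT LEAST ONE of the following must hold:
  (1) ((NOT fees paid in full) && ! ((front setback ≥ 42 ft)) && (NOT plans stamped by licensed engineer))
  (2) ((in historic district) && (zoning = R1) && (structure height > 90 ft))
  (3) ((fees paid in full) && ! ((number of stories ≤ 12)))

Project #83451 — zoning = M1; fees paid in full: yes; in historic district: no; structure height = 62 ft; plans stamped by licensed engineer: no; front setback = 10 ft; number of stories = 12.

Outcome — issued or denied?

Atomic conditions:
  NOT fees paid in full: yes → false
  front setback ≥ 42 ft: 10 ≥ 42 is false
  NOT plans stamped by licensed engineer: no → true
  in historic district: no → false
  zoning = R1: M1 == R1 is false
  structure height > 90 ft: 62 > 90 is false
  fees paid in full: yes → true
  number of stories ≤ 12: 12 ≤ 12 is true
Combine:
[1.2] NOT false = true
[1] false AND true AND true = false
[2] false AND false AND false = false
[3.2] NOT true = false
[3] true AND false = false
[root] false OR false OR false = false
Overall: false → denied

Denied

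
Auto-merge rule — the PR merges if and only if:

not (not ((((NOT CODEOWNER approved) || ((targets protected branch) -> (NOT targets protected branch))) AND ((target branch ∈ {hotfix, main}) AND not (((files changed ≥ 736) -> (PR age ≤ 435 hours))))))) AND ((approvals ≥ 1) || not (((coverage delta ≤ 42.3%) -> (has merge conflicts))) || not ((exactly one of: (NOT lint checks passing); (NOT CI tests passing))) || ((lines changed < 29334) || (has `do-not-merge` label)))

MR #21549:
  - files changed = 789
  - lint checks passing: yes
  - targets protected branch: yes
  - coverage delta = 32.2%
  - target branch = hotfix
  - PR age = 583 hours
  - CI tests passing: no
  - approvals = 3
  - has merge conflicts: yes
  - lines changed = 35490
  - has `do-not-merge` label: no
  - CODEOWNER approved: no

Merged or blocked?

Merged

Atomic conditions:
  NOT CODEOWNER approved: no → true
  targets protected branch: yes → true
  NOT targets protected branch: yes → false
  target branch ∈ {hotfix, main}: hotfix is in the set → true
  files changed ≥ 736: 789 ≥ 736 is true
  PR age ≤ 435 hours: 583 ≤ 435 is false
  approvals ≥ 1: 3 ≥ 1 is true
  coverage delta ≤ 42.3%: 32.2 ≤ 42.3 is true
  has merge conflicts: yes → true
  NOT lint checks passing: yes → false
  NOT CI tests passing: no → true
  lines changed < 29334: 35490 < 29334 is false
  has `do-not-merge` label: no → false
Combine:
[1.1.1.1.2] true → false = false
[1.1.1.1] true OR false = true
[1.1.1.2.2.1] true → false = false
[1.1.1.2.2] NOT false = true
[1.1.1.2] true AND true = true
[1.1.1] true AND true = true
[1.1] NOT true = false
[1] NOT false = true
[2.2.1] true → true = true
[2.2] NOT true = false
[2.3.1] exactly-one(false, true) = true
[2.3] NOT true = false
[2.4] false OR false = false
[2] true OR false OR false OR false = true
[root] true AND true = true
Overall: true → merged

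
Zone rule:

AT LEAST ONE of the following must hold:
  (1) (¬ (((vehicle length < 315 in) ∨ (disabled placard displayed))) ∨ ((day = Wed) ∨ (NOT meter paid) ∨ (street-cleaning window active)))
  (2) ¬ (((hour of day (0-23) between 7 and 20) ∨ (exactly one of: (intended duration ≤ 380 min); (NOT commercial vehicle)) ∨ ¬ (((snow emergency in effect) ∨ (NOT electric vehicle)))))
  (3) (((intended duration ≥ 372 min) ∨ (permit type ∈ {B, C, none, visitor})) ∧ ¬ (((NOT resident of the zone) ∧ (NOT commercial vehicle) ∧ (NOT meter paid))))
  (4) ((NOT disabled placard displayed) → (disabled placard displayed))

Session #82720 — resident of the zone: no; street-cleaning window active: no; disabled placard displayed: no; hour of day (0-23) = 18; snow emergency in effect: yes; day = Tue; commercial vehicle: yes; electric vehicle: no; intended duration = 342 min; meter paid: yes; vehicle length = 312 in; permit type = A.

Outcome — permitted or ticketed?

Atomic conditions:
  vehicle length < 315 in: 312 < 315 is true
  disabled placard displayed: no → false
  day = Wed: Tue == Wed is false
  NOT meter paid: yes → false
  street-cleaning window active: no → false
  hour of day (0-23) between 7 and 20: 18 in [7, 20] is true
  intended duration ≤ 380 min: 342 ≤ 380 is true
  NOT commercial vehicle: yes → false
  snow emergency in effect: yes → true
  NOT electric vehicle: no → true
  intended duration ≥ 372 min: 342 ≥ 372 is false
  permit type ∈ {B, C, none, visitor}: A is not in the set → false
  NOT resident of the zone: no → true
  NOT disabled placard displayed: no → true
Combine:
[1.1.1] true OR false = true
[1.1] NOT true = false
[1.2] false OR false OR false = false
[1] false OR false = false
[2.1.2] exactly-one(true, false) = true
[2.1.3.1] true OR true = true
[2.1.3] NOT true = false
[2.1] true OR true OR false = true
[2] NOT true = false
[3.1] false OR false = false
[3.2.1] true AND false AND false = false
[3.2] NOT false = true
[3] false AND true = false
[4] true → false = false
[root] false OR false OR false OR false = false
Overall: false → ticketed

Ticketed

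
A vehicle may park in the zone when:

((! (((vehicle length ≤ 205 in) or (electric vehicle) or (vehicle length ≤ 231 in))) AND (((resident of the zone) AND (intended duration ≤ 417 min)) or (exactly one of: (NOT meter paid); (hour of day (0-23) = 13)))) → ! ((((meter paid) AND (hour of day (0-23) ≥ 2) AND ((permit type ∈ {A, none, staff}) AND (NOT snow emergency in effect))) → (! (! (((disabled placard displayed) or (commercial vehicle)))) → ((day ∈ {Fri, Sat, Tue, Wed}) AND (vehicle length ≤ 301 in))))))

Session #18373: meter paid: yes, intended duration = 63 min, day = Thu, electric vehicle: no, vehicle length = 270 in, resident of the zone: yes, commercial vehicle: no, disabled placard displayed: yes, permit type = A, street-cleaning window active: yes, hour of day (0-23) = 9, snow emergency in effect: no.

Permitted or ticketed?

Atomic conditions:
  vehicle length ≤ 205 in: 270 ≤ 205 is false
  electric vehicle: no → false
  vehicle length ≤ 231 in: 270 ≤ 231 is false
  resident of the zone: yes → true
  intended duration ≤ 417 min: 63 ≤ 417 is true
  NOT meter paid: yes → false
  hour of day (0-23) = 13: 9 == 13 is false
  meter paid: yes → true
  hour of day (0-23) ≥ 2: 9 ≥ 2 is true
  permit type ∈ {A, none, staff}: A is in the set → true
  NOT snow emergency in effect: no → true
  disabled placard displayed: yes → true
  commercial vehicle: no → false
  day ∈ {Fri, Sat, Tue, Wed}: Thu is not in the set → false
  vehicle length ≤ 301 in: 270 ≤ 301 is true
Combine:
[1.1.1] false OR false OR false = false
[1.1] NOT false = true
[1.2.1] true AND true = true
[1.2.2] exactly-one(false, false) = false
[1.2] true OR false = true
[1] true AND true = true
[2.1.1.3] true AND true = true
[2.1.1] true AND true AND true = true
[2.1.2.1.1.1] true OR false = true
[2.1.2.1.1] NOT true = false
[2.1.2.1] NOT false = true
[2.1.2.2] false AND true = false
[2.1.2] true → false = false
[2.1] true → false = false
[2] NOT false = true
[root] true → true = true
Overall: true → permitted

Permitted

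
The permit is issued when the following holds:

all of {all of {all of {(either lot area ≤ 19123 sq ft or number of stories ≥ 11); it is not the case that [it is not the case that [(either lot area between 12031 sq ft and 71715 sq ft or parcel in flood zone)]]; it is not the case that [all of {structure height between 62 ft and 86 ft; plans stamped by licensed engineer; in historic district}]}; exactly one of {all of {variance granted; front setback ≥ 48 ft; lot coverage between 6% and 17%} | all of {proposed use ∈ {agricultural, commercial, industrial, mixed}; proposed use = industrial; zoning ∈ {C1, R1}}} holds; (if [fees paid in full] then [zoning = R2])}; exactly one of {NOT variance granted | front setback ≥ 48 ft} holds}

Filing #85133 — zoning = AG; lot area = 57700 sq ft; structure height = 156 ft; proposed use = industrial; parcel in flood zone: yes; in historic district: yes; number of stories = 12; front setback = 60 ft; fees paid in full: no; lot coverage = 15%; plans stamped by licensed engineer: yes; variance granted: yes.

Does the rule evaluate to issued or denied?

Issued

Atomic conditions:
  lot area ≤ 19123 sq ft: 57700 ≤ 19123 is false
  number of stories ≥ 11: 12 ≥ 11 is true
  lot area between 12031 sq ft and 71715 sq ft: 57700 in [12031, 71715] is true
  parcel in flood zone: yes → true
  structure height between 62 ft and 86 ft: 156 in [62, 86] is false
  plans stamped by licensed engineer: yes → true
  in historic district: yes → true
  variance granted: yes → true
  front setback ≥ 48 ft: 60 ≥ 48 is true
  lot coverage between 6% and 17%: 15 in [6, 17] is true
  proposed use ∈ {agricultural, commercial, industrial, mixed}: industrial is in the set → true
  proposed use = industrial: industrial == industrial is true
  zoning ∈ {C1, R1}: AG is not in the set → false
  fees paid in full: no → false
  zoning = R2: AG == R2 is false
  NOT variance granted: yes → false
Combine:
[1.1.1] false OR true = true
[1.1.2.1.1] true OR true = true
[1.1.2.1] NOT true = false
[1.1.2] NOT false = true
[1.1.3.1] false AND true AND true = false
[1.1.3] NOT false = true
[1.1] true AND true AND true = true
[1.2.1] true AND true AND true = true
[1.2.2] true AND true AND false = false
[1.2] exactly-one(true, false) = true
[1.3] false → false (antecedent false ⇒ implication holds) = true
[1] true AND true AND true = true
[2] exactly-one(false, true) = true
[root] true AND true = true
Overall: true → issued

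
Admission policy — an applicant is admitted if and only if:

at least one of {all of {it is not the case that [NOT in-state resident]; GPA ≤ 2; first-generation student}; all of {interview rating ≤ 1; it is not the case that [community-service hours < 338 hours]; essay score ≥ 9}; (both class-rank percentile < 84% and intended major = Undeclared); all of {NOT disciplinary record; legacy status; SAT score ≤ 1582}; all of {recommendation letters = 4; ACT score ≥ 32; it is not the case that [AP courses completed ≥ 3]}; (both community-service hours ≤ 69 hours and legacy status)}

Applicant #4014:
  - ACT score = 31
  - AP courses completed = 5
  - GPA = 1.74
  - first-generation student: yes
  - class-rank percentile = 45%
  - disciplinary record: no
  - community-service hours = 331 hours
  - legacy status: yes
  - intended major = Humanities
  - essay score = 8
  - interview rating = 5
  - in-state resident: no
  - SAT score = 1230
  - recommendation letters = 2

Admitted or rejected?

Atomic conditions:
  NOT in-state resident: no → true
  GPA ≤ 2: 1.74 ≤ 2 is true
  first-generation student: yes → true
  interview rating ≤ 1: 5 ≤ 1 is false
  community-service hours < 338 hours: 331 < 338 is true
  essay score ≥ 9: 8 ≥ 9 is false
  class-rank percentile < 84%: 45 < 84 is true
  intended major = Undeclared: Humanities == Undeclared is false
  NOT disciplinary record: no → true
  legacy status: yes → true
  SAT score ≤ 1582: 1230 ≤ 1582 is true
  recommendation letters = 4: 2 == 4 is false
  ACT score ≥ 32: 31 ≥ 32 is false
  AP courses completed ≥ 3: 5 ≥ 3 is true
  community-service hours ≤ 69 hours: 331 ≤ 69 is false
Combine:
[1.1] NOT true = false
[1] false AND true AND true = false
[2.2] NOT true = false
[2] false AND false AND false = false
[3] true AND false = false
[4] true AND true AND true = true
[5.3] NOT true = false
[5] false AND false AND false = false
[6] false AND true = false
[root] false OR false OR false OR true OR false OR false = true
Overall: true → admitted

Admitted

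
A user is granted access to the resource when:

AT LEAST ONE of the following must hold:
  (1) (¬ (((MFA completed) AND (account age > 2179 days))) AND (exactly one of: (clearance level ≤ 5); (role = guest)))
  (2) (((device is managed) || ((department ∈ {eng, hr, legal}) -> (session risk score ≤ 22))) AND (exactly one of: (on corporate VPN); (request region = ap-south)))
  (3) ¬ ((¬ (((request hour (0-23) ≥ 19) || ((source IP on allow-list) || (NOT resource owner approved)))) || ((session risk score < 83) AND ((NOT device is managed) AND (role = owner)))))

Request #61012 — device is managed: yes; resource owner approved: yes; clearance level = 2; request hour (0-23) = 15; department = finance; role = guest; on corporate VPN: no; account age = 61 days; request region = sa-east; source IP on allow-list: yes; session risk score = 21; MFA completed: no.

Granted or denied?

Granted

Atomic conditions:
  MFA completed: no → false
  account age > 2179 days: 61 > 2179 is false
  clearance level ≤ 5: 2 ≤ 5 is true
  role = guest: guest == guest is true
  device is managed: yes → true
  department ∈ {eng, hr, legal}: finance is not in the set → false
  session risk score ≤ 22: 21 ≤ 22 is true
  on corporate VPN: no → false
  request region = ap-south: sa-east == ap-south is false
  request hour (0-23) ≥ 19: 15 ≥ 19 is false
  source IP on allow-list: yes → true
  NOT resource owner approved: yes → false
  session risk score < 83: 21 < 83 is true
  NOT device is managed: yes → false
  role = owner: guest == owner is false
Combine:
[1.1.1] false AND false = false
[1.1] NOT false = true
[1.2] exactly-one(true, true) = false
[1] true AND false = false
[2.1.2] false → true (antecedent false ⇒ implication holds) = true
[2.1] true OR true = true
[2.2] exactly-one(false, false) = false
[2] true AND false = false
[3.1.1.1.2] true OR false = true
[3.1.1.1] false OR true = true
[3.1.1] NOT true = false
[3.1.2.2] false AND false = false
[3.1.2] true AND false = false
[3.1] false OR false = false
[3] NOT false = true
[root] false OR false OR true = true
Overall: true → granted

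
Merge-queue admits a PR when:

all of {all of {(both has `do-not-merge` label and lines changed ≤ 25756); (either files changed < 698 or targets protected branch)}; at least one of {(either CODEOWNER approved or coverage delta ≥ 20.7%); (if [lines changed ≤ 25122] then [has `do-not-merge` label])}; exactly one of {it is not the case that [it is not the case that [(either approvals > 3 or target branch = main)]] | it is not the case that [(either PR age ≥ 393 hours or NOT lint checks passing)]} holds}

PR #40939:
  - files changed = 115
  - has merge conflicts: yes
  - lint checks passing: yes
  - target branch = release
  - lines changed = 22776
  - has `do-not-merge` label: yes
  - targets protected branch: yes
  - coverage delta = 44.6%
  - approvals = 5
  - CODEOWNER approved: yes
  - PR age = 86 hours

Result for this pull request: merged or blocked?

Atomic conditions:
  has `do-not-merge` label: yes → true
  lines changed ≤ 25756: 22776 ≤ 25756 is true
  files changed < 698: 115 < 698 is true
  targets protected branch: yes → true
  CODEOWNER approved: yes → true
  coverage delta ≥ 20.7%: 44.6 ≥ 20.7 is true
  lines changed ≤ 25122: 22776 ≤ 25122 is true
  approvals > 3: 5 > 3 is true
  target branch = main: release == main is false
  PR age ≥ 393 hours: 86 ≥ 393 is false
  NOT lint checks passing: yes → false
Combine:
[1.1] true AND true = true
[1.2] true OR true = true
[1] true AND true = true
[2.1] true OR true = true
[2.2] true → true = true
[2] true OR true = true
[3.1.1.1] true OR false = true
[3.1.1] NOT true = false
[3.1] NOT false = true
[3.2.1] false OR false = false
[3.2] NOT false = true
[3] exactly-one(true, true) = false
[root] true AND true AND false = false
Overall: false → blocked

Blocked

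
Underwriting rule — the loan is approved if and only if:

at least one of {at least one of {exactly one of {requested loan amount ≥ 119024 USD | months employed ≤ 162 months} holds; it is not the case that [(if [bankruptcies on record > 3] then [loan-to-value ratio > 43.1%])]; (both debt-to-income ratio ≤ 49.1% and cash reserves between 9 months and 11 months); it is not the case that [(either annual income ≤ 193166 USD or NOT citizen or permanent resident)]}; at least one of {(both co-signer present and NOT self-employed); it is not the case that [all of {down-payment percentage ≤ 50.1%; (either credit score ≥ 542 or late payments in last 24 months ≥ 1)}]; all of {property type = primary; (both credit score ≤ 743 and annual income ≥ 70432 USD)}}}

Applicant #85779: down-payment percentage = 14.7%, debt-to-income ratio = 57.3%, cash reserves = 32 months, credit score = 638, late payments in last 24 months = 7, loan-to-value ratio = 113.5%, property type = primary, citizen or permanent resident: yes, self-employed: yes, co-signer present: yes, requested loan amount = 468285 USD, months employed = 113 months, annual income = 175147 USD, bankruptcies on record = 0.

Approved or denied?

Approved

Atomic conditions:
  requested loan amount ≥ 119024 USD: 468285 ≥ 119024 is true
  months employed ≤ 162 months: 113 ≤ 162 is true
  bankruptcies on record > 3: 0 > 3 is false
  loan-to-value ratio > 43.1%: 113.5 > 43.1 is true
  debt-to-income ratio ≤ 49.1%: 57.3 ≤ 49.1 is false
  cash reserves between 9 months and 11 months: 32 in [9, 11] is false
  annual income ≤ 193166 USD: 175147 ≤ 193166 is true
  NOT citizen or permanent resident: yes → false
  co-signer present: yes → true
  NOT self-employed: yes → false
  down-payment percentage ≤ 50.1%: 14.7 ≤ 50.1 is true
  credit score ≥ 542: 638 ≥ 542 is true
  late payments in last 24 months ≥ 1: 7 ≥ 1 is true
  property type = primary: primary == primary is true
  credit score ≤ 743: 638 ≤ 743 is true
  annual income ≥ 70432 USD: 175147 ≥ 70432 is true
Combine:
[1.1] exactly-one(true, true) = false
[1.2.1] false → true (antecedent false ⇒ implication holds) = true
[1.2] NOT true = false
[1.3] false AND false = false
[1.4.1] true OR false = true
[1.4] NOT true = false
[1] false OR false OR false OR false = false
[2.1] true AND false = false
[2.2.1.2] true OR true = true
[2.2.1] true AND true = true
[2.2] NOT true = false
[2.3.2] true AND true = true
[2.3] true AND true = true
[2] false OR false OR true = true
[root] false OR true = true
Overall: true → approved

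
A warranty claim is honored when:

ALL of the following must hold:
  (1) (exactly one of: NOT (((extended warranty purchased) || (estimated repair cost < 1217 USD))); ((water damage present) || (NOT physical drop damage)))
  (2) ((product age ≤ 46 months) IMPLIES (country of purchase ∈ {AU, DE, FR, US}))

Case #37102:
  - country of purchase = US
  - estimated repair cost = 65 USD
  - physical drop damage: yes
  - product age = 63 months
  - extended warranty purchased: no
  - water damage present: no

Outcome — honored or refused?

Refused

Atomic conditions:
  extended warranty purchased: no → false
  estimated repair cost < 1217 USD: 65 < 1217 is true
  water damage present: no → false
  NOT physical drop damage: yes → false
  product age ≤ 46 months: 63 ≤ 46 is false
  country of purchase ∈ {AU, DE, FR, US}: US is in the set → true
Combine:
[1.1.1] false OR true = true
[1.1] NOT true = false
[1.2] false OR false = false
[1] exactly-one(false, false) = false
[2] false → true (antecedent false ⇒ implication holds) = true
[root] false AND true = false
Overall: false → refused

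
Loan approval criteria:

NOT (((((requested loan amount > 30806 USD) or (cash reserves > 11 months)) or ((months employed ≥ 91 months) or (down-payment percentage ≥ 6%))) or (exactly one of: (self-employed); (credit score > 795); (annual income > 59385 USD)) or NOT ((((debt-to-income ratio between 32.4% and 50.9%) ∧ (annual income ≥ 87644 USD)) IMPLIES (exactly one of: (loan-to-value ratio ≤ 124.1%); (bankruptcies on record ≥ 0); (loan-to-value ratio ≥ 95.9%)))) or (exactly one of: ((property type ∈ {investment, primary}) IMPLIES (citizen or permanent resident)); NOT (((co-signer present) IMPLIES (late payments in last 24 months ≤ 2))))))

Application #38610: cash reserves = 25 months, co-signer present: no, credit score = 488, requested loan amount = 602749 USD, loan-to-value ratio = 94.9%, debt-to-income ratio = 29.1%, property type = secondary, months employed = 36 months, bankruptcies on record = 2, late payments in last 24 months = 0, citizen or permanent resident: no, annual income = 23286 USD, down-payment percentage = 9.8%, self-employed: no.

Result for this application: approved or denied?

Atomic conditions:
  requested loan amount > 30806 USD: 602749 > 30806 is true
  cash reserves > 11 months: 25 > 11 is true
  months employed ≥ 91 months: 36 ≥ 91 is false
  down-payment percentage ≥ 6%: 9.8 ≥ 6 is true
  self-employed: no → false
  credit score > 795: 488 > 795 is false
  annual income > 59385 USD: 23286 > 59385 is false
  debt-to-income ratio between 32.4% and 50.9%: 29.1 in [32.4, 50.9] is false
  annual income ≥ 87644 USD: 23286 ≥ 87644 is false
  loan-to-value ratio ≤ 124.1%: 94.9 ≤ 124.1 is true
  bankruptcies on record ≥ 0: 2 ≥ 0 is true
  loan-to-value ratio ≥ 95.9%: 94.9 ≥ 95.9 is false
  property type ∈ {investment, primary}: secondary is not in the set → false
  citizen or permanent resident: no → false
  co-signer present: no → false
  late payments in last 24 months ≤ 2: 0 ≤ 2 is true
Combine:
[1.1.1] true OR true = true
[1.1.2] false OR true = true
[1.1] true OR true = true
[1.2] exactly-one(false, false, false) = false
[1.3.1.1] false AND false = false
[1.3.1.2] exactly-one(true, true, false) = false
[1.3.1] false → false (antecedent false ⇒ implication holds) = true
[1.3] NOT true = false
[1.4.1] false → false (antecedent false ⇒ implication holds) = true
[1.4.2.1] false → true (antecedent false ⇒ implication holds) = true
[1.4.2] NOT true = false
[1.4] exactly-one(true, false) = true
[1] true OR false OR false OR true = true
[root] NOT true = false
Overall: false → denied

Denied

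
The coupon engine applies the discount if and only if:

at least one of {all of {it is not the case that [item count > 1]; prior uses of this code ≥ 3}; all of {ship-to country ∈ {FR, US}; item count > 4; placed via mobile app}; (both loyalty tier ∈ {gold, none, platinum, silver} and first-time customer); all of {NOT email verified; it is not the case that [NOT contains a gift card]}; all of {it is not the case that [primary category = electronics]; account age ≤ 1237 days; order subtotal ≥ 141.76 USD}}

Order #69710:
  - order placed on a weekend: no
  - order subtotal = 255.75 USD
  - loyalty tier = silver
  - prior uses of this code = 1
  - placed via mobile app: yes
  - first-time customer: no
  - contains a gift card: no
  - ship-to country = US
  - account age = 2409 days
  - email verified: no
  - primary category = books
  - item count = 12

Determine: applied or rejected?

Applied

Atomic conditions:
  item count > 1: 12 > 1 is true
  prior uses of this code ≥ 3: 1 ≥ 3 is false
  ship-to country ∈ {FR, US}: US is in the set → true
  item count > 4: 12 > 4 is true
  placed via mobile app: yes → true
  loyalty tier ∈ {gold, none, platinum, silver}: silver is in the set → true
  first-time customer: no → false
  NOT email verified: no → true
  NOT contains a gift card: no → true
  primary category = electronics: books == electronics is false
  account age ≤ 1237 days: 2409 ≤ 1237 is false
  order subtotal ≥ 141.76 USD: 255.75 ≥ 141.76 is true
Combine:
[1.1] NOT true = false
[1] false AND false = false
[2] true AND true AND true = true
[3] true AND false = false
[4.2] NOT true = false
[4] true AND false = false
[5.1] NOT false = true
[5] true AND false AND true = false
[root] false OR true OR false OR false OR false = true
Overall: true → applied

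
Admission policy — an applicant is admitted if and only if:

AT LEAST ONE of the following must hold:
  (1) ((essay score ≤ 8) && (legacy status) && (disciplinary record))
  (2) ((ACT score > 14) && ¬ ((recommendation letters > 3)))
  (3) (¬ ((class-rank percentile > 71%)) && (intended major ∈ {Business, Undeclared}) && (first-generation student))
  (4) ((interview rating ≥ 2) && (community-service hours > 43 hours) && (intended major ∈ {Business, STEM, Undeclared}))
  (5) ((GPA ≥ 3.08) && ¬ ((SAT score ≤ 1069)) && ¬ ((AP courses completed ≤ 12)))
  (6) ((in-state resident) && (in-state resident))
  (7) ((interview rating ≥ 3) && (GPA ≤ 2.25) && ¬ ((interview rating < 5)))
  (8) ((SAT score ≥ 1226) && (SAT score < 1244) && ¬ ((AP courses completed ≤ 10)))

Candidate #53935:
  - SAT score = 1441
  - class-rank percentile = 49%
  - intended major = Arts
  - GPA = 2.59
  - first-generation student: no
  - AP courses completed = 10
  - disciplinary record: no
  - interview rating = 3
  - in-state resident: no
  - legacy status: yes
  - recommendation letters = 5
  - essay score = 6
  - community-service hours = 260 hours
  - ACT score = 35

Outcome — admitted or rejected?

Rejected

Atomic conditions:
  essay score ≤ 8: 6 ≤ 8 is true
  legacy status: yes → true
  disciplinary record: no → false
  ACT score > 14: 35 > 14 is true
  recommendation letters > 3: 5 > 3 is true
  class-rank percentile > 71%: 49 > 71 is false
  intended major ∈ {Business, Undeclared}: Arts is not in the set → false
  first-generation student: no → false
  interview rating ≥ 2: 3 ≥ 2 is true
  community-service hours > 43 hours: 260 > 43 is true
  intended major ∈ {Business, STEM, Undeclared}: Arts is not in the set → false
  GPA ≥ 3.08: 2.59 ≥ 3.08 is false
  SAT score ≤ 1069: 1441 ≤ 1069 is false
  AP courses completed ≤ 12: 10 ≤ 12 is true
  in-state resident: no → false
  interview rating ≥ 3: 3 ≥ 3 is true
  GPA ≤ 2.25: 2.59 ≤ 2.25 is false
  interview rating < 5: 3 < 5 is true
  SAT score ≥ 1226: 1441 ≥ 1226 is true
  SAT score < 1244: 1441 < 1244 is false
  AP courses completed ≤ 10: 10 ≤ 10 is true
Combine:
[1] true AND true AND false = false
[2.2] NOT true = false
[2] true AND false = false
[3.1] NOT false = true
[3] true AND false AND false = false
[4] true AND true AND false = false
[5.2] NOT false = true
[5.3] NOT true = false
[5] false AND true AND false = false
[6] false AND false = false
[7.3] NOT true = false
[7] true AND false AND false = false
[8.3] NOT true = false
[8] true AND false AND false = false
[root] false OR false OR false OR false OR false OR false OR false OR false = false
Overall: false → rejected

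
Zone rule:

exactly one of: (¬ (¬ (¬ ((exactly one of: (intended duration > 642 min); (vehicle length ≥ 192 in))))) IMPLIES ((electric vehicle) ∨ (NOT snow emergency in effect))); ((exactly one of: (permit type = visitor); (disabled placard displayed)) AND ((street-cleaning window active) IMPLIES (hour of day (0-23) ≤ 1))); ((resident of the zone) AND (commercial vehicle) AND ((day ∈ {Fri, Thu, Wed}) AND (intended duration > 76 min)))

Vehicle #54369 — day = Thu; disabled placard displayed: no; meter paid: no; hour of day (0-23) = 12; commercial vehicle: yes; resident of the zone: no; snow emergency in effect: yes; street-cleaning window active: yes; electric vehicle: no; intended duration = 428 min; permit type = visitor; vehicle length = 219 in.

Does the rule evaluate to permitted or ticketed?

Atomic conditions:
  intended duration > 642 min: 428 > 642 is false
  vehicle length ≥ 192 in: 219 ≥ 192 is true
  electric vehicle: no → false
  NOT snow emergency in effect: yes → false
  permit type = visitor: visitor == visitor is true
  disabled placard displayed: no → false
  street-cleaning window active: yes → true
  hour of day (0-23) ≤ 1: 12 ≤ 1 is false
  resident of the zone: no → false
  commercial vehicle: yes → true
  day ∈ {Fri, Thu, Wed}: Thu is in the set → true
  intended duration > 76 min: 428 > 76 is true
Combine:
[1.1.1.1.1] exactly-one(false, true) = true
[1.1.1.1] NOT true = false
[1.1.1] NOT false = true
[1.1] NOT true = false
[1.2] false OR false = false
[1] false → false (antecedent false ⇒ implication holds) = true
[2.1] exactly-one(true, false) = true
[2.2] true → false = false
[2] true AND false = false
[3.3] true AND true = true
[3] false AND true AND true = false
[root] exactly-one(true, false, false) = true
Overall: true → permitted

Permitted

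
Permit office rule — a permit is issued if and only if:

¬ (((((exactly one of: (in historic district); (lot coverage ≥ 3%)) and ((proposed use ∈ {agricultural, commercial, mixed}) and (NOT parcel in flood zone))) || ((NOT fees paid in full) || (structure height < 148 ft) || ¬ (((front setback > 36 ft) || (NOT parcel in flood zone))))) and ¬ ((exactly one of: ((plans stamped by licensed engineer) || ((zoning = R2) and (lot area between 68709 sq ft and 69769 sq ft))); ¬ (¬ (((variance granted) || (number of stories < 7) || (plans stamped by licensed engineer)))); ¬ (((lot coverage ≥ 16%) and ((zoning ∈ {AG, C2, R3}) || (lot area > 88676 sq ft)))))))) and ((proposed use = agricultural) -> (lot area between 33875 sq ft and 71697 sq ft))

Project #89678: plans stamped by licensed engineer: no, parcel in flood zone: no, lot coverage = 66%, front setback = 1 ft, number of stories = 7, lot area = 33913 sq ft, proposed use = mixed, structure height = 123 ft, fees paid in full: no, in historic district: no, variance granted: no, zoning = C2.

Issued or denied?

Atomic conditions:
  in historic district: no → false
  lot coverage ≥ 3%: 66 ≥ 3 is true
  proposed use ∈ {agricultural, commercial, mixed}: mixed is in the set → true
  NOT parcel in flood zone: no → true
  NOT fees paid in full: no → true
  structure height < 148 ft: 123 < 148 is true
  front setback > 36 ft: 1 > 36 is false
  plans stamped by licensed engineer: no → false
  zoning = R2: C2 == R2 is false
  lot area between 68709 sq ft and 69769 sq ft: 33913 in [68709, 69769] is false
  variance granted: no → false
  number of stories < 7: 7 < 7 is false
  lot coverage ≥ 16%: 66 ≥ 16 is true
  zoning ∈ {AG, C2, R3}: C2 is in the set → true
  lot area > 88676 sq ft: 33913 > 88676 is false
  proposed use = agricultural: mixed == agricultural is false
  lot area between 33875 sq ft and 71697 sq ft: 33913 in [33875, 71697] is true
Combine:
[1.1.1.1.1] exactly-one(false, true) = true
[1.1.1.1.2] true AND true = true
[1.1.1.1] true AND true = true
[1.1.1.2.3.1] false OR true = true
[1.1.1.2.3] NOT true = false
[1.1.1.2] true OR true OR false = true
[1.1.1] true OR true = true
[1.1.2.1.1.2] false AND false = false
[1.1.2.1.1] false OR false = false
[1.1.2.1.2.1.1] false OR false OR false = false
[1.1.2.1.2.1] NOT false = true
[1.1.2.1.2] NOT true = false
[1.1.2.1.3.1.2] true OR false = true
[1.1.2.1.3.1] true AND true = true
[1.1.2.1.3] NOT true = false
[1.1.2.1] exactly-one(false, false, false) = false
[1.1.2] NOT false = true
[1.1] true AND true = true
[1] NOT true = false
[2] false → true (antecedent false ⇒ implication holds) = true
[root] false AND true = false
Overall: false → denied

Denied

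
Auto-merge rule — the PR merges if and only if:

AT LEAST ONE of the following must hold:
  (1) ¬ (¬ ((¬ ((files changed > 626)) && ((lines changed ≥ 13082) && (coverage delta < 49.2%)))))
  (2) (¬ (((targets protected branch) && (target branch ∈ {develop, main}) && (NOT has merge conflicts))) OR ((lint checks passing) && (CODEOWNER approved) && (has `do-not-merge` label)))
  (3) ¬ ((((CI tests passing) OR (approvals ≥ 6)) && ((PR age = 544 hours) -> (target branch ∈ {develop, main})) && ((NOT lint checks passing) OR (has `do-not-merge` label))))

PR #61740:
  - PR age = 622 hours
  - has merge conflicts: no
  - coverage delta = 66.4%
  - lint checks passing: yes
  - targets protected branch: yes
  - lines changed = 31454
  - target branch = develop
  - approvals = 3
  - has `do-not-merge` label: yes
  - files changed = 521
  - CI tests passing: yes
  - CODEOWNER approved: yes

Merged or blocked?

Merged

Atomic conditions:
  files changed > 626: 521 > 626 is false
  lines changed ≥ 13082: 31454 ≥ 13082 is true
  coverage delta < 49.2%: 66.4 < 49.2 is false
  targets protected branch: yes → true
  target branch ∈ {develop, main}: develop is in the set → true
  NOT has merge conflicts: no → true
  lint checks passing: yes → true
  CODEOWNER approved: yes → true
  has `do-not-merge` label: yes → true
  CI tests passing: yes → true
  approvals ≥ 6: 3 ≥ 6 is false
  PR age = 544 hours: 622 == 544 is false
  NOT lint checks passing: yes → false
Combine:
[1.1.1.1] NOT false = true
[1.1.1.2] true AND false = false
[1.1.1] true AND false = false
[1.1] NOT false = true
[1] NOT true = false
[2.1.1] true AND true AND true = true
[2.1] NOT true = false
[2.2] true AND true AND true = true
[2] false OR true = true
[3.1.1] true OR false = true
[3.1.2] false → true (antecedent false ⇒ implication holds) = true
[3.1.3] false OR true = true
[3.1] true AND true AND true = true
[3] NOT true = false
[root] false OR true OR false = true
Overall: true → merged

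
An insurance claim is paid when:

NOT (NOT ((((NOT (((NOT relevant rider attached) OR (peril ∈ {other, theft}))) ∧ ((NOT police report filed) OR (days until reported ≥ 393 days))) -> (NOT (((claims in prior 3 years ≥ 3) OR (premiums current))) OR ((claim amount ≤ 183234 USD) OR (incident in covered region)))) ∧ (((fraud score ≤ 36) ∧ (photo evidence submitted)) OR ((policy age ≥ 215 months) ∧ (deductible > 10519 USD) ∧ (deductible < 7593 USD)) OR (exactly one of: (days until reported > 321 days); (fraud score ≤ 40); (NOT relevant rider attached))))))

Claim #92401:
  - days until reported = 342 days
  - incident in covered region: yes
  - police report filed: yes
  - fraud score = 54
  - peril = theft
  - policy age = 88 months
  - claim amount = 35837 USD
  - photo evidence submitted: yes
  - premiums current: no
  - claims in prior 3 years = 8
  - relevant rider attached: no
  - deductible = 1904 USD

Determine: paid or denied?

Denied

Atomic conditions:
  NOT relevant rider attached: no → true
  peril ∈ {other, theft}: theft is in the set → true
  NOT police report filed: yes → false
  days until reported ≥ 393 days: 342 ≥ 393 is false
  claims in prior 3 years ≥ 3: 8 ≥ 3 is true
  premiums current: no → false
  claim amount ≤ 183234 USD: 35837 ≤ 183234 is true
  incident in covered region: yes → true
  fraud score ≤ 36: 54 ≤ 36 is false
  photo evidence submitted: yes → true
  policy age ≥ 215 months: 88 ≥ 215 is false
  deductible > 10519 USD: 1904 > 10519 is false
  deductible < 7593 USD: 1904 < 7593 is true
  days until reported > 321 days: 342 > 321 is true
  fraud score ≤ 40: 54 ≤ 40 is false
Combine:
[1.1.1.1.1.1] true OR true = true
[1.1.1.1.1] NOT true = false
[1.1.1.1.2] false OR false = false
[1.1.1.1] false AND false = false
[1.1.1.2.1.1] true OR false = true
[1.1.1.2.1] NOT true = false
[1.1.1.2.2] true OR true = true
[1.1.1.2] false OR true = true
[1.1.1] false → true (antecedent false ⇒ implication holds) = true
[1.1.2.1] false AND true = false
[1.1.2.2] false AND false AND true = false
[1.1.2.3] exactly-one(true, false, true) = false
[1.1.2] false OR false OR false = false
[1.1] true AND false = false
[1] NOT false = true
[root] NOT true = false
Overall: false → denied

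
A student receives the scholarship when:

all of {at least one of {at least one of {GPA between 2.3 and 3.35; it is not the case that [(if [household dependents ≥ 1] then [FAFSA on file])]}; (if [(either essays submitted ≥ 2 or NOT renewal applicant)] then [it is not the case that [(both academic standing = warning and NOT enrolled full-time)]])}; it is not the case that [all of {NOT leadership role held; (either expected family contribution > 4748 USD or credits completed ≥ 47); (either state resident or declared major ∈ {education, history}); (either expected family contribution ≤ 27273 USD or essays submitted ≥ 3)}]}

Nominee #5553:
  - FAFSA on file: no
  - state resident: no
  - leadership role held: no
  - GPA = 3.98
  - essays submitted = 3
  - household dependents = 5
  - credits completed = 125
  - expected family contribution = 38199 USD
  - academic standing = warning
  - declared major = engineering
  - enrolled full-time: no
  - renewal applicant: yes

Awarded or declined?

Awarded

Atomic conditions:
  GPA between 2.3 and 3.35: 3.98 in [2.3, 3.35] is false
  household dependents ≥ 1: 5 ≥ 1 is true
  FAFSA on file: no → false
  essays submitted ≥ 2: 3 ≥ 2 is true
  NOT renewal applicant: yes → false
  academic standing = warning: warning == warning is true
  NOT enrolled full-time: no → true
  NOT leadership role held: no → true
  expected family contribution > 4748 USD: 38199 > 4748 is true
  credits completed ≥ 47: 125 ≥ 47 is true
  state resident: no → false
  declared major ∈ {education, history}: engineering is not in the set → false
  expected family contribution ≤ 27273 USD: 38199 ≤ 27273 is false
  essays submitted ≥ 3: 3 ≥ 3 is true
Combine:
[1.1.2.1] true → false = false
[1.1.2] NOT false = true
[1.1] false OR true = true
[1.2.1] true OR false = true
[1.2.2.1] true AND true = true
[1.2.2] NOT true = false
[1.2] true → false = false
[1] true OR false = true
[2.1.2] true OR true = true
[2.1.3] false OR false = false
[2.1.4] false OR true = true
[2.1] true AND true AND false AND true = false
[2] NOT false = true
[root] true AND true = true
Overall: true → awarded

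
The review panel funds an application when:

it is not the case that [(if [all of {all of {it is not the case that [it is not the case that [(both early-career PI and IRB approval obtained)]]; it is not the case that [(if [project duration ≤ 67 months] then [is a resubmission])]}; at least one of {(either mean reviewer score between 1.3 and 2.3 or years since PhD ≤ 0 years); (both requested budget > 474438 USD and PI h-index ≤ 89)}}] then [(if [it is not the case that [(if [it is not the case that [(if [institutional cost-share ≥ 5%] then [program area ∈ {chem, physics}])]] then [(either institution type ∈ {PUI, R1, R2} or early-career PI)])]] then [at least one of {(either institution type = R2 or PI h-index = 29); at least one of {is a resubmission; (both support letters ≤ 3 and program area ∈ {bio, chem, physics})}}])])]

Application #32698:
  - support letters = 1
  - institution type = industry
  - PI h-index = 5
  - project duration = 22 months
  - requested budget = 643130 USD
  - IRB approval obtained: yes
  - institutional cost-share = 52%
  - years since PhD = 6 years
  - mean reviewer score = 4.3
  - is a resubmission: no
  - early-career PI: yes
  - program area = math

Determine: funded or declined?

Atomic conditions:
  early-career PI: yes → true
  IRB approval obtained: yes → true
  project duration ≤ 67 months: 22 ≤ 67 is true
  is a resubmission: no → false
  mean reviewer score between 1.3 and 2.3: 4.3 in [1.3, 2.3] is false
  years since PhD ≤ 0 years: 6 ≤ 0 is false
  requested budget > 474438 USD: 643130 > 474438 is true
  PI h-index ≤ 89: 5 ≤ 89 is true
  institutional cost-share ≥ 5%: 52 ≥ 5 is true
  program area ∈ {chem, physics}: math is not in the set → false
  institution type ∈ {PUI, R1, R2}: industry is not in the set → false
  institution type = R2: industry == R2 is false
  PI h-index = 29: 5 == 29 is false
  support letters ≤ 3: 1 ≤ 3 is true
  program area ∈ {bio, chem, physics}: math is not in the set → false
Combine:
[1.1.1.1.1.1] true AND true = true
[1.1.1.1.1] NOT true = false
[1.1.1.1] NOT false = true
[1.1.1.2.1] true → false = false
[1.1.1.2] NOT false = true
[1.1.1] true AND true = true
[1.1.2.1] false OR false = false
[1.1.2.2] true AND true = true
[1.1.2] false OR true = true
[1.1] true AND true = true
[1.2.1.1.1.1] true → false = false
[1.2.1.1.1] NOT false = true
[1.2.1.1.2] false OR true = true
[1.2.1.1] true → true = true
[1.2.1] NOT true = false
[1.2.2.1] false OR false = false
[1.2.2.2.2] true AND false = false
[1.2.2.2] false OR false = false
[1.2.2] false OR false = false
[1.2] false → false (antecedent false ⇒ implication holds) = true
[1] true → true = true
[root] NOT true = false
Overall: false → declined

Declined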